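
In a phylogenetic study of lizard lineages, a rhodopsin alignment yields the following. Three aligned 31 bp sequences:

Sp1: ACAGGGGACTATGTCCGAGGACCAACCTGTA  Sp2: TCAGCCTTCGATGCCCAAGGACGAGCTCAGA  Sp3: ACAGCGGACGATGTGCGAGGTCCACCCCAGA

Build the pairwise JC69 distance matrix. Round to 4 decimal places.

d(Sp1,Sp2) = 0.6913, d(Sp1,Sp3) = 0.3163, d(Sp2,Sp3) = 0.4806

Sp1–Sp2: 14/31 sites differ → p ≈ 0.451613, d = −0.75 ln(1 − 0.602151) = 0.691262 ≈ 0.6913.
Sp1–Sp3: 8/31 sites differ → p ≈ 0.258065, d = −0.75 ln(1 − 0.344087) = 0.316295 ≈ 0.3163.
Sp2–Sp3: 11/31 sites differ → p ≈ 0.354839, d = −0.75 ln(1 − 0.473119) = 0.480585 ≈ 0.4806.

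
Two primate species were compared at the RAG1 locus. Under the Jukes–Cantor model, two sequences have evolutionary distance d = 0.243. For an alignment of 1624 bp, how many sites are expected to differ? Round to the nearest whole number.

Invert JC69: p = (3/4)(1 − e^(−4d/3)) = 0.75 × (1 − e^(-0.324)) = 0.75 × (1 − 0.723250) = 0.207563.
Expected differing sites = pL ≈ 0.207563 × 1624 = 337.082312 ≈ 337.

337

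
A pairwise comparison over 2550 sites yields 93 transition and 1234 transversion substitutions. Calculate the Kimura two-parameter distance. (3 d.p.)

P = 93/2550 ≈ 0.036471 and Q = 1234/2550 ≈ 0.483922.
Under the Kimura two-parameter model, d = −½ ln(1 − 2P − Q) − ¼ ln(1 − 2Q).
1 − 2P − Q = 0.443136, giving −½ ln(0.443136) = 0.406939.
1 − 2Q = 0.032156, giving −¼ ln(0.032156) = 0.859289.
d = 0.406939 + 0.859289 = 1.266228.

1.266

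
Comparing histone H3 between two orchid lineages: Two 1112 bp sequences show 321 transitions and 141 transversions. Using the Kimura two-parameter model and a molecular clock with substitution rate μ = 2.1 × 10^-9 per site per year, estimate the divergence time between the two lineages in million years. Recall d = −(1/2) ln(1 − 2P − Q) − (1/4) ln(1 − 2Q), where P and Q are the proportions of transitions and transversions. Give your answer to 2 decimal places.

P = 321/1112 ≈ 0.288669 and Q = 141/1112 ≈ 0.126799.
Under the Kimura two-parameter model, d = −½ ln(1 − 2P − Q) − ¼ ln(1 − 2Q).
1 − 2P − Q = 0.295863, giving −½ ln(0.295863) = 0.608929.
1 − 2Q = 0.746402, giving −¼ ln(0.746402) = 0.073123.
d = 0.608929 + 0.073123 = 0.682052.
Under a molecular clock d = 2μt, so t = d/(2μ) = 0.682052 / (2 × 2.1 × 10^-9) = 162.39 million years.

162.39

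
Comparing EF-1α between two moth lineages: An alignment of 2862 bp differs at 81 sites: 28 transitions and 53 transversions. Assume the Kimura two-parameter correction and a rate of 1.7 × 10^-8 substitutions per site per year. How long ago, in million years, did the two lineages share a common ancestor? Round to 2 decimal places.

P = 28/2862 ≈ 0.009783 and Q = 53/2862 ≈ 0.018519.
Under the Kimura two-parameter model, d = −½ ln(1 − 2P − Q) − ¼ ln(1 − 2Q).
1 − 2P − Q = 0.961915, giving −½ ln(0.961915) = 0.019415.
1 − 2Q = 0.962962, giving −¼ ln(0.962962) = 0.009435.
d = 0.019415 + 0.009435 = 0.028850.
Under a molecular clock d = 2μt, so t = d/(2μ) = 0.028850 / (2 × 1.7 × 10^-8) = 0.85 million years.

0.85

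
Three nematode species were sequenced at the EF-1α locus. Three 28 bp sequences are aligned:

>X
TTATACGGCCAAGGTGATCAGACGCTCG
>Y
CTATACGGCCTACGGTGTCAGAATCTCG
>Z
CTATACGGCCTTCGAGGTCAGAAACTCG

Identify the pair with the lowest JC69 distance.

Y and Z

X–Y: 8/28 differ, p = 0.286, d = 0.360.
X–Z: 8/28 differ, p = 0.286, d = 0.360.
Y–Z: 4/28 differ, p = 0.143, d = 0.158.
The smallest distance is between Y and Z.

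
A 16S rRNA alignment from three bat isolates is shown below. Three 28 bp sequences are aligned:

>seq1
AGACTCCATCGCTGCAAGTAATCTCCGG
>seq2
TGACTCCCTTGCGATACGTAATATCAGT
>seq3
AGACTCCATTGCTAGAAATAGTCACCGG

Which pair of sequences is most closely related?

seq1 and seq3

seq1–seq2: 10/28 differ, p = 0.357, d = 0.485.
seq1–seq3: 6/28 differ, p = 0.214, d = 0.252.
seq2–seq3: 11/28 differ, p = 0.393, d = 0.556.
The smallest distance is between seq1 and seq3.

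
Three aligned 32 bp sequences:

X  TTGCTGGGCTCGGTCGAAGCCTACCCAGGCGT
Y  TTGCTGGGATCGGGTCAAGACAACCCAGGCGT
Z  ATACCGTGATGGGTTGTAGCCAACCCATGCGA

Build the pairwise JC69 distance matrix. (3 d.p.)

d(X,Y) = 0.216, d(X,Z) = 0.460, d(Y,Z) = 0.460

X–Y: 6/32 sites differ → p = 0.1875, d = −0.75 ln(1 − 0.25) = 0.215762 ≈ 0.216.
X–Z: 11/32 sites differ → p = 0.34375, d = −0.75 ln(1 − 0.458333) = 0.459828 ≈ 0.460.
Y–Z: 11/32 sites differ → p = 0.34375, d = −0.75 ln(1 − 0.458333) = 0.459828 ≈ 0.460.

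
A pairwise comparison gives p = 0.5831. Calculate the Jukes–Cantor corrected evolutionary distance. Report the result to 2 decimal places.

d = −(3/4) ln(1 − 4p/3) = −0.75 ln(1 − 0.777467) = −0.75 ln(0.222533)
  = −0.75 × (-1.502680) = 1.127010 substitutions/site.

1.13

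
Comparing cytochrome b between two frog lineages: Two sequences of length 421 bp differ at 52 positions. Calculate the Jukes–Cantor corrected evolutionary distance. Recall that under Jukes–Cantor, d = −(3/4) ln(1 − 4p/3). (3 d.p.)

p = 52/421 ≈ 0.123515.
d = −(3/4) ln(1 − 4p/3) = −0.75 ln(1 − 0.164687) = −0.75 ln(0.835313)
  = −0.75 × (-0.179949) = 0.134962 substitutions/site.

0.135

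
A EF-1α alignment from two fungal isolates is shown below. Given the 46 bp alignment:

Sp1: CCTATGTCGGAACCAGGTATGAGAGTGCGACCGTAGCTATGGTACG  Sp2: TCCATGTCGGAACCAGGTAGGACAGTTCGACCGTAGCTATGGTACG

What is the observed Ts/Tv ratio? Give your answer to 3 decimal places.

0.667

Transitions are A↔G and C↔T; transversions are all other mismatches.
Transitions: 2. Transversions: 3.
R = 2/3 = 0.666666… ≈ 0.667 (to 3 d.p.).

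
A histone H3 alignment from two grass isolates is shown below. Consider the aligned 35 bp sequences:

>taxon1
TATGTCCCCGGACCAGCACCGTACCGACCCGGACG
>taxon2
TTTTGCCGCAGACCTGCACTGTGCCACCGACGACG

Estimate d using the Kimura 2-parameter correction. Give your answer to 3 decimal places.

Of 35 sites, 4 differences are transitions and 9 are transversions, so P = 4/35 ≈ 0.114286 and Q = 9/35 ≈ 0.257143.
Under the Kimura two-parameter model, d = −½ ln(1 − 2P − Q) − ¼ ln(1 − 2Q).
1 − 2P − Q = 0.514285, giving −½ ln(0.514285) = 0.332489.
1 − 2Q = 0.485714, giving −¼ ln(0.485714) = 0.180534.
d = 0.332489 + 0.180534 = 0.513023.

0.513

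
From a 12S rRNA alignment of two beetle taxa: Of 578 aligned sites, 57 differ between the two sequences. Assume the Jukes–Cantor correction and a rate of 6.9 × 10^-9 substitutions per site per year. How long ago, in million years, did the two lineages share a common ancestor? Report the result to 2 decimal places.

7.66

p = 57/578 ≈ 0.098616.
d = −(3/4) ln(1 − 4p/3) = −0.75 ln(1 − 0.131488) = −0.75 ln(0.868512)
  = −0.75 × (-0.140974) = 0.105731 substitutions/site.
Under a molecular clock d = 2μt, so t = d/(2μ) = 0.105731 / (2 × 6.9 × 10^-9) = 7.66 million years.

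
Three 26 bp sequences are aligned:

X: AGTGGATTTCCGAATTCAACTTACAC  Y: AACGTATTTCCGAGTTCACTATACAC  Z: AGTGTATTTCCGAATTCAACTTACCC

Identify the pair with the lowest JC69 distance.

X–Y: 7/26 differ, p = 0.269, d = 0.334.
X–Z: 2/26 differ, p = 0.077, d = 0.081.
Y–Z: 7/26 differ, p = 0.269, d = 0.334.
The smallest distance is between X and Z.

X and Z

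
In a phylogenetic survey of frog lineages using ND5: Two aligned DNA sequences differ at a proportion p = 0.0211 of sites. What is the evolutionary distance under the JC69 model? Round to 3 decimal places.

0.021

d = −(3/4) ln(1 − 4p/3) = −0.75 ln(1 − 0.028133) = −0.75 ln(0.971867)
  = −0.75 × (-0.028536) = 0.021402 substitutions/site.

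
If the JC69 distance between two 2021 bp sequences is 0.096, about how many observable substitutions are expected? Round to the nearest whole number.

182

Invert JC69: p = (3/4)(1 − e^(−4d/3)) = 0.75 × (1 − e^(-0.128)) = 0.75 × (1 − 0.879853) = 0.090110.
Expected differing sites = pL ≈ 0.090110 × 2021 = 182.11231 ≈ 182.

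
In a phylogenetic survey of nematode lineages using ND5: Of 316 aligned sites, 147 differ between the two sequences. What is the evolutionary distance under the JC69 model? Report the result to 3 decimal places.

0.726

p = 147/316 ≈ 0.46519.
d = −(3/4) ln(1 − 4p/3) = −0.75 ln(1 − 0.620253) = −0.75 ln(0.379747)
  = −0.75 × (-0.968250) = 0.726188 substitutions/site.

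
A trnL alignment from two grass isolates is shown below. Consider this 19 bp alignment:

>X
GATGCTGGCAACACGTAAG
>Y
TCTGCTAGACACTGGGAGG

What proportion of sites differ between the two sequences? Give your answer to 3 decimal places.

0.474

The sequences differ at 9 of 19 positions (sites 1, 2, 7, 9, 10, 13, 14, 16, 18).
p = 9/19 = 0.473684… ≈ 0.474 (to 3 d.p.).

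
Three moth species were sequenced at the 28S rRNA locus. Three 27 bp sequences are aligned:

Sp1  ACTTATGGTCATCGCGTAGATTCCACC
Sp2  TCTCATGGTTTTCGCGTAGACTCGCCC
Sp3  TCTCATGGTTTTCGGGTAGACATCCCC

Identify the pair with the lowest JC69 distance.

Sp1–Sp2: 7/27 differ, p = 0.259, d = 0.318.
Sp1–Sp3: 9/27 differ, p = 0.333, d = 0.441.
Sp2–Sp3: 4/27 differ, p = 0.148, d = 0.165.
The smallest distance is between Sp2 and Sp3.

Sp2 and Sp3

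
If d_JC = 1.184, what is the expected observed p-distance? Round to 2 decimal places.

0.60

p = (3/4)(1 − e^(−4d/3)) = 0.75 × (1 − e^(-1.578667)) = 0.75 × (1 − 0.206250) = 0.595313.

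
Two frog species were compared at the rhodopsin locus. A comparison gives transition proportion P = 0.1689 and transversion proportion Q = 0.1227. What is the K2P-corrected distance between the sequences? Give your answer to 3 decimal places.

0.379

Under the Kimura two-parameter model, d = −½ ln(1 − 2P − Q) − ¼ ln(1 − 2Q).
1 − 2P − Q = 0.5395, giving −½ ln(0.5395) = 0.308556.
1 − 2Q = 0.7546, giving −¼ ln(0.7546) = 0.070392.
d = 0.308556 + 0.070392 = 0.378948.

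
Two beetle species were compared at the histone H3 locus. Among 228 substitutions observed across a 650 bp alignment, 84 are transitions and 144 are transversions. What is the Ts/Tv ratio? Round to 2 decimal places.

0.58

R = 84/144 = 0.583333… ≈ 0.58 (to 2 d.p.).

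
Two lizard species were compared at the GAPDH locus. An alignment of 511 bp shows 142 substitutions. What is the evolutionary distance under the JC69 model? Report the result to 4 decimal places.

0.3471

p = 142/511 ≈ 0.277886.
d = −(3/4) ln(1 − 4p/3) = −0.75 ln(1 − 0.370515) = −0.75 ln(0.629485)
  = −0.75 × (-0.462853) = 0.347140 substitutions/site.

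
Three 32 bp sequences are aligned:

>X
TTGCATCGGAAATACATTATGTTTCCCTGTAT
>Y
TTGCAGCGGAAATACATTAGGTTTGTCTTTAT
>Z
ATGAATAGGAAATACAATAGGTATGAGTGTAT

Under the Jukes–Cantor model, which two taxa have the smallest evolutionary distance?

X–Y: 5/32 differ, p = 0.156, d = 0.175.
X–Z: 9/32 differ, p = 0.281, d = 0.353.
Y–Z: 9/32 differ, p = 0.281, d = 0.353.
The smallest distance is between X and Y.

X and Y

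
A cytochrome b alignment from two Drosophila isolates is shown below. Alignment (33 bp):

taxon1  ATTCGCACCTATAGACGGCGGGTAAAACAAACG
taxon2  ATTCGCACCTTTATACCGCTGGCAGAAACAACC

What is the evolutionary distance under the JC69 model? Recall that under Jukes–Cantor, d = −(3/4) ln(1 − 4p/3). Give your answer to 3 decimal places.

0.339

The sequences differ at 9 of 33 sites (11, 14, 17, 20, 23, 25, 28, 29, 33), so p = 9/33 ≈ 0.272727.
d = −(3/4) ln(1 − 4p/3) = −0.75 ln(1 − 0.363636) = −0.75 ln(0.636364)
  = −0.75 × (-0.451985) = 0.338989 substitutions/site.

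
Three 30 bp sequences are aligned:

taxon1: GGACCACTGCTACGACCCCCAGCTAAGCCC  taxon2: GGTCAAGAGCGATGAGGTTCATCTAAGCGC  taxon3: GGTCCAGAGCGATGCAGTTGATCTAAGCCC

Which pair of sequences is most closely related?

taxon2 and taxon3

taxon1–taxon2: 12/30 differ, p = 0.400, d = 0.572.
taxon1–taxon3: 12/30 differ, p = 0.400, d = 0.572.
taxon2–taxon3: 5/30 differ, p = 0.167, d = 0.188.
The smallest distance is between taxon2 and taxon3.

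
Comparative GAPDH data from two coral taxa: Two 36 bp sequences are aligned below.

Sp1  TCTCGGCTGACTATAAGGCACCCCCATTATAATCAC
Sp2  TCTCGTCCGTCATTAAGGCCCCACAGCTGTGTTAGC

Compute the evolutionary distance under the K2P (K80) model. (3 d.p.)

Of 36 sites, 6 differences are transitions and 9 are transversions, so P = 6/36 ≈ 0.166667 and Q = 9/36 = 0.25.
Under the Kimura two-parameter model, d = −½ ln(1 − 2P − Q) − ¼ ln(1 − 2Q).
1 − 2P − Q = 0.416666, giving −½ ln(0.416666) = 0.437735.
1 − 2Q = 0.5, giving −¼ ln(0.5) = 0.173287.
d = 0.437735 + 0.173287 = 0.611022.

0.611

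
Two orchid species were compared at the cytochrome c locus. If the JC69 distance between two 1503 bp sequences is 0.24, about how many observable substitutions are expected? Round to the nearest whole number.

Invert JC69: p = (3/4)(1 − e^(−4d/3)) = 0.75 × (1 − e^(-0.32)) = 0.75 × (1 − 0.726149) = 0.205388.
Expected differing sites = pL ≈ 0.205388 × 1503 = 308.698164 ≈ 309.

309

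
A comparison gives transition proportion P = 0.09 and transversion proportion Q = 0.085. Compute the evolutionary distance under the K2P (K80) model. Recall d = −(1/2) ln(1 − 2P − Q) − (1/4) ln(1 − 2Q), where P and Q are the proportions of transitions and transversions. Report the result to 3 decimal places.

0.201

Under the Kimura two-parameter model, d = −½ ln(1 − 2P − Q) − ¼ ln(1 − 2Q).
1 − 2P − Q = 0.735, giving −½ ln(0.735) = 0.153942.
1 − 2Q = 0.83, giving −¼ ln(0.83) = 0.046582.
d = 0.153942 + 0.046582 = 0.200524.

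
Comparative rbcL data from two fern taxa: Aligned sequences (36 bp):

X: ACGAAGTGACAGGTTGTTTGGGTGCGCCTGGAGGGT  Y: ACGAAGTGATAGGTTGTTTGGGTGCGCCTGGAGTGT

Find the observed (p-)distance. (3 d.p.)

0.056

The sequences differ at 2 of 36 positions (sites 10, 34).
p = 2/36 = 0.055555… ≈ 0.056 (to 3 d.p.).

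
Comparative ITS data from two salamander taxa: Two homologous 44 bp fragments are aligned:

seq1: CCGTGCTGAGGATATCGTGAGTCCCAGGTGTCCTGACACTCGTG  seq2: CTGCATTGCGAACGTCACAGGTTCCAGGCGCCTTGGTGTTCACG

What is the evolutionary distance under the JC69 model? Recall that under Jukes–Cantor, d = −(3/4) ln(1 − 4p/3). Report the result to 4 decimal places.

The sequences differ at 22 of 44 sites, so p = 22/44 = 0.5.
d = −(3/4) ln(1 − 4p/3) = −0.75 ln(1 − 0.666667) = −0.75 ln(0.333333)
  = −0.75 × (-1.098613) = 0.823960 substitutions/site.

0.8240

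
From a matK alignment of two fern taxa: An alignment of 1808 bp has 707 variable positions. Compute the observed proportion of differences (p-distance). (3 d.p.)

p = 707/1808 = 0.391039… ≈ 0.391 (to 3 d.p.).

0.391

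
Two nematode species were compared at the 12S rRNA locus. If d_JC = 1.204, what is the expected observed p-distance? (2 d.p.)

p = (3/4)(1 − e^(−4d/3)) = 0.75 × (1 − e^(-1.605333)) = 0.75 × (1 − 0.200823) = 0.599383.

0.60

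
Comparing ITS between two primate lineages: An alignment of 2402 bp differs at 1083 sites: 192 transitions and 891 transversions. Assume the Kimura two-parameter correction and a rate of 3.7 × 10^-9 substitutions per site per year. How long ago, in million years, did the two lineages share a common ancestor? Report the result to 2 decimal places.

P = 192/2402 ≈ 0.079933 and Q = 891/2402 ≈ 0.370941.
Under the Kimura two-parameter model, d = −½ ln(1 − 2P − Q) − ¼ ln(1 − 2Q).
1 − 2P − Q = 0.469193, giving −½ ln(0.469193) = 0.378371.
1 − 2Q = 0.258118, giving −¼ ln(0.258118) = 0.338585.
d = 0.378371 + 0.338585 = 0.716956.
Under a molecular clock d = 2μt, so t = d/(2μ) = 0.716956 / (2 × 3.7 × 10^-9) = 96.89 million years.

96.89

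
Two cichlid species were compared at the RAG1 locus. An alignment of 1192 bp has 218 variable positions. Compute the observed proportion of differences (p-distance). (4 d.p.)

p = 218/1192 = 0.182885… ≈ 0.1829 (to 4 d.p.).

0.1829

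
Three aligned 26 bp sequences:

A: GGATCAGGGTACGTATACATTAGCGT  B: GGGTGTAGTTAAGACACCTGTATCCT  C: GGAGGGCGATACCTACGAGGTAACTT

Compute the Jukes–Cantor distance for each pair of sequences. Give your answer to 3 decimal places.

A–B: 14/26 sites differ → p ≈ 0.538462, d = −0.75 ln(1 − 0.717949) = 0.949251 ≈ 0.949.
A–C: 13/26 sites differ → p = 0.5, d = −0.75 ln(1 − 0.666667) = 0.823960 ≈ 0.824.
B–C: 15/26 sites differ → p ≈ 0.576923, d = −0.75 ln(1 − 0.769231) = 1.099754 ≈ 1.100.

d(A,B) = 0.949, d(A,C) = 0.824, d(B,C) = 1.100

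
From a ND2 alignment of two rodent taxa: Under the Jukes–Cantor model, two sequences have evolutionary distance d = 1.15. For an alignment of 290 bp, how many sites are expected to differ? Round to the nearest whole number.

Invert JC69: p = (3/4)(1 − e^(−4d/3)) = 0.75 × (1 − e^(-1.533333)) = 0.75 × (1 − 0.215815) = 0.588139.
Expected differing sites = pL ≈ 0.588139 × 290 = 170.56031 ≈ 171.

171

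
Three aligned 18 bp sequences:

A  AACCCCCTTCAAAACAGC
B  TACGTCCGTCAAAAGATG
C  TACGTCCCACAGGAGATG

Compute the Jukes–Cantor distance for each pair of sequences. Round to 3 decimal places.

A–B: 7/18 sites differ → p ≈ 0.388889, d = −0.75 ln(1 − 0.518519) = 0.548166 ≈ 0.548.
A–C: 10/18 sites differ → p ≈ 0.555556, d = −0.75 ln(1 − 0.740741) = 1.012446 ≈ 1.012.
B–C: 4/18 sites differ → p ≈ 0.222222, d = −0.75 ln(1 − 0.296296) = 0.263548 ≈ 0.264.

d(A,B) = 0.548, d(A,C) = 1.012, d(B,C) = 0.264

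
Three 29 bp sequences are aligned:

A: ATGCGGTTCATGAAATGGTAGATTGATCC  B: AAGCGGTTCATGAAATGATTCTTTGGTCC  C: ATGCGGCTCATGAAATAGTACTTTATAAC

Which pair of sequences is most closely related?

A–B: 6/29 differ, p = 0.207, d = 0.242.
A–C: 8/29 differ, p = 0.276, d = 0.344.
B–C: 9/29 differ, p = 0.310, d = 0.401.
The smallest distance is between A and B.

A and B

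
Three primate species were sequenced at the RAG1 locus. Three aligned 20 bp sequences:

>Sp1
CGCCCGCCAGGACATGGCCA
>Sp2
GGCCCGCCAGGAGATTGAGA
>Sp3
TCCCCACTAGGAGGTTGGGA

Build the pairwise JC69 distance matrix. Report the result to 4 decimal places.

Sp1–Sp2: 5/20 sites differ → p = 0.25, d = −0.75 ln(1 − 0.333333) = 0.304098 ≈ 0.3041.
Sp1–Sp3: 9/20 sites differ → p = 0.45, d = −0.75 ln(1 − 0.6) = 0.687218 ≈ 0.6872.
Sp2–Sp3: 6/20 sites differ → p = 0.3, d = −0.75 ln(1 − 0.4) = 0.383119 ≈ 0.3831.

d(Sp1,Sp2) = 0.3041, d(Sp1,Sp3) = 0.6872, d(Sp2,Sp3) = 0.3831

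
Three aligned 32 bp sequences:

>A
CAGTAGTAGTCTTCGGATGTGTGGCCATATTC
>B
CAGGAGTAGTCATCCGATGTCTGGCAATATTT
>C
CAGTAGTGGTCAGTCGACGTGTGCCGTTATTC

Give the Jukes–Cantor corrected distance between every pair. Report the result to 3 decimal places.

d(A,B) = 0.216, d(A,C) = 0.353, d(B,C) = 0.404

A–B: 6/32 sites differ → p = 0.1875, d = −0.75 ln(1 − 0.25) = 0.215762 ≈ 0.216.
A–C: 9/32 sites differ → p = 0.28125, d = −0.75 ln(1 − 0.375) = 0.352503 ≈ 0.353.
B–C: 10/32 sites differ → p = 0.3125, d = −0.75 ln(1 − 0.416667) = 0.404248 ≈ 0.404.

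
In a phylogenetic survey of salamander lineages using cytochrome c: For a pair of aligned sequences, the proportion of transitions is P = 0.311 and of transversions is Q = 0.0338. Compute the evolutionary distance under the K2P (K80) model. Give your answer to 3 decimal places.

0.551

Under the Kimura two-parameter model, d = −½ ln(1 − 2P − Q) − ¼ ln(1 − 2Q).
1 − 2P − Q = 0.3442, giving −½ ln(0.3442) = 0.533266.
1 − 2Q = 0.9324, giving −¼ ln(0.9324) = 0.017498.
d = 0.533266 + 0.017498 = 0.550764.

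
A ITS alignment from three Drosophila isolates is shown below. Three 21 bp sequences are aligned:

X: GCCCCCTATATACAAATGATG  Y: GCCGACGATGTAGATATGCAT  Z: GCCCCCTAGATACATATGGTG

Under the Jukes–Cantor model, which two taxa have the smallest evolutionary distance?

X–Y: 9/21 differ, p = 0.429, d = 0.635.
X–Z: 3/21 differ, p = 0.143, d = 0.158.
Y–Z: 9/21 differ, p = 0.429, d = 0.635.
The smallest distance is between X and Z.

X and Z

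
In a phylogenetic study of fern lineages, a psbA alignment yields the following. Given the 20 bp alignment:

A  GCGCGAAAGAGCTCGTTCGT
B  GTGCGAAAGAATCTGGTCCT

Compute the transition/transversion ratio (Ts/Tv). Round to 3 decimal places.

2.500

Transitions are A↔G and C↔T; transversions are all other mismatches.
Transitions: 5. Transversions: 2.
R = 5/2 = 2.500.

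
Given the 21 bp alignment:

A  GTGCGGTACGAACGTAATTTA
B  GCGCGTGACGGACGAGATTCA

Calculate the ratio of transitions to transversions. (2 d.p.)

1.33

Transitions are A↔G and C↔T; transversions are all other mismatches.
Transitions: 4. Transversions: 3.
R = 4/3 = 1.333333… ≈ 1.33 (to 2 d.p.).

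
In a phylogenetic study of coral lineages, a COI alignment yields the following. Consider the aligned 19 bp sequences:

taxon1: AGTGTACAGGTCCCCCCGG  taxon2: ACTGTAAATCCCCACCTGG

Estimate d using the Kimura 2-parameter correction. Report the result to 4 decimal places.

0.5077

Of 19 sites, 2 differences are transitions and 5 are transversions, so P = 2/19 ≈ 0.105263 and Q = 5/19 ≈ 0.263158.
Under the Kimura two-parameter model, d = −½ ln(1 − 2P − Q) − ¼ ln(1 − 2Q).
1 − 2P − Q = 0.526316, giving −½ ln(0.526316) = 0.320927.
1 − 2Q = 0.473684, giving −¼ ln(0.473684) = 0.186804.
d = 0.320927 + 0.186804 = 0.507731.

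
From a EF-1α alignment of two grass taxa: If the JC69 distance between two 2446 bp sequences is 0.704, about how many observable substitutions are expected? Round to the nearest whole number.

Invert JC69: p = (3/4)(1 − e^(−4d/3)) = 0.75 × (1 − e^(-0.938667)) = 0.75 × (1 − 0.391149) = 0.456638.
Expected differing sites = pL ≈ 0.456638 × 2446 = 1116.936548 ≈ 1117.

1117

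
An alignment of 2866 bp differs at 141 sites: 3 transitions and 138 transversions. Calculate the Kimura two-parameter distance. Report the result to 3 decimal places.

P = 3/2866 ≈ 0.001047 and Q = 138/2866 ≈ 0.048151.
Under the Kimura two-parameter model, d = −½ ln(1 − 2P − Q) − ¼ ln(1 − 2Q).
1 − 2P − Q = 0.949755, giving −½ ln(0.949755) = 0.025776.
1 − 2Q = 0.903698, giving −¼ ln(0.903698) = 0.025315.
d = 0.025776 + 0.025315 = 0.051091.

0.051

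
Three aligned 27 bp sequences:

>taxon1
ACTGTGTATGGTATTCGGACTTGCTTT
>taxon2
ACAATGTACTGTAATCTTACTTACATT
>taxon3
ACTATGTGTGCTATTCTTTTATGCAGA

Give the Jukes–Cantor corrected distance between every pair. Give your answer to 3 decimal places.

taxon1–taxon2: 9/27 sites differ → p ≈ 0.333333, d = −0.75 ln(1 − 0.444444) = 0.440839 ≈ 0.441.
taxon1–taxon3: 11/27 sites differ → p ≈ 0.407407, d = −0.75 ln(1 − 0.543209) = 0.587647 ≈ 0.588.
taxon2–taxon3: 12/27 sites differ → p ≈ 0.444444, d = −0.75 ln(1 − 0.592592) = 0.673455 ≈ 0.673.

d(taxon1,taxon2) = 0.441, d(taxon1,taxon3) = 0.588, d(taxon2,taxon3) = 0.673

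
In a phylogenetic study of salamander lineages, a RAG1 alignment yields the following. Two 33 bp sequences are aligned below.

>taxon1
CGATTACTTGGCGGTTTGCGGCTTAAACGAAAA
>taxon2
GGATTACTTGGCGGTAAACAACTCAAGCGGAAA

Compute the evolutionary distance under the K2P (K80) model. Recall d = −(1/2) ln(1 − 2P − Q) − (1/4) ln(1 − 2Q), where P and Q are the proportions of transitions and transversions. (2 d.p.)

0.35

Of 33 sites, 6 differences are transitions and 3 are transversions, so P = 6/33 ≈ 0.181818 and Q = 3/33 ≈ 0.090909.
Under the Kimura two-parameter model, d = −½ ln(1 − 2P − Q) − ¼ ln(1 − 2Q).
1 − 2P − Q = 0.545455, giving −½ ln(0.545455) = 0.303067.
1 − 2Q = 0.818182, giving −¼ ln(0.818182) = 0.050168.
d = 0.303067 + 0.050168 = 0.353235.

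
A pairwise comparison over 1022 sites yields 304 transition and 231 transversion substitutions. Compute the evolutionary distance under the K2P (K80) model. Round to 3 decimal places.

P = 304/1022 ≈ 0.297456 and Q = 231/1022 ≈ 0.226027.
Under the Kimura two-parameter model, d = −½ ln(1 − 2P − Q) − ¼ ln(1 − 2Q).
1 − 2P − Q = 0.179061, giving −½ ln(0.179061) = 0.860014.
1 − 2Q = 0.547946, giving −¼ ln(0.547946) = 0.150395.
d = 0.860014 + 0.150395 = 1.010409.

1.010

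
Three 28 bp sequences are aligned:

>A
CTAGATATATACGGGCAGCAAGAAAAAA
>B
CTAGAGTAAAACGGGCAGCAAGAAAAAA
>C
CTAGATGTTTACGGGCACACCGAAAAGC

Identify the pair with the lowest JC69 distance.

A–B: 4/28 differ, p = 0.143, d = 0.158.
A–C: 8/28 differ, p = 0.286, d = 0.360.
B–C: 11/28 differ, p = 0.393, d = 0.556.
The smallest distance is between A and B.

A and B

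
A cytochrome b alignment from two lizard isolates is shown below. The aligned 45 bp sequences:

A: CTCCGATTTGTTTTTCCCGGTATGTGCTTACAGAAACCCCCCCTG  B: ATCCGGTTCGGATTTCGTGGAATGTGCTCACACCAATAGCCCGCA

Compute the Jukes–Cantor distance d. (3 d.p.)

0.525

The sequences differ at 17 of 45 sites, so p = 17/45 ≈ 0.377778.
d = −(3/4) ln(1 − 4p/3) = −0.75 ln(1 − 0.503704) = −0.75 ln(0.496296)
  = −0.75 × (-0.700583) = 0.525437 substitutions/site.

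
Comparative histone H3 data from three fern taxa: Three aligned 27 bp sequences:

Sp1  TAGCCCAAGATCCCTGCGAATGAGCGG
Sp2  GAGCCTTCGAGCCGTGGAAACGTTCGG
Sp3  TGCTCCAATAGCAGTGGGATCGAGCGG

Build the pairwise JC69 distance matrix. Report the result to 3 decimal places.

Sp1–Sp2: 11/27 sites differ → p ≈ 0.407407, d = −0.75 ln(1 − 0.543209) = 0.587647 ≈ 0.588.
Sp1–Sp3: 10/27 sites differ → p ≈ 0.37037, d = −0.75 ln(1 − 0.493827) = 0.510658 ≈ 0.511.
Sp2–Sp3: 13/27 sites differ → p ≈ 0.481481, d = −0.75 ln(1 − 0.641975) = 0.770364 ≈ 0.770.

d(Sp1,Sp2) = 0.588, d(Sp1,Sp3) = 0.511, d(Sp2,Sp3) = 0.770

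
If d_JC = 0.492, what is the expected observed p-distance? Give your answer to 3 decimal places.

p = (3/4)(1 − e^(−4d/3)) = 0.75 × (1 − e^(-0.656)) = 0.75 × (1 − 0.518923) = 0.360808.

0.361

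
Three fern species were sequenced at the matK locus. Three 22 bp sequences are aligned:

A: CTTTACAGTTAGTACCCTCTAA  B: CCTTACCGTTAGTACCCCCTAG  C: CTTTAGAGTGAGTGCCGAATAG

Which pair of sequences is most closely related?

A–B: 4/22 differ, p = 0.182, d = 0.208.
A–C: 7/22 differ, p = 0.318, d = 0.414.
B–C: 8/22 differ, p = 0.364, d = 0.497.
The smallest distance is between A and B.

A and B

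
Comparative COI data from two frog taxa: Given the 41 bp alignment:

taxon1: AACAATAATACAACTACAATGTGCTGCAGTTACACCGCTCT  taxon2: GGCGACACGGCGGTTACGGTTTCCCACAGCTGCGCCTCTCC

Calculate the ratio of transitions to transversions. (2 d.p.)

Transitions are A↔G and C↔T; transversions are all other mismatches.
Transitions: 16. Transversions: 5.
R = 16/5 = 3.20.

3.20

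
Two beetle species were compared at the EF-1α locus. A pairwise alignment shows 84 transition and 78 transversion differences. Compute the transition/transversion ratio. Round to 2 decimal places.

R = 84/78 = 1.076923… ≈ 1.08 (to 2 d.p.).

1.08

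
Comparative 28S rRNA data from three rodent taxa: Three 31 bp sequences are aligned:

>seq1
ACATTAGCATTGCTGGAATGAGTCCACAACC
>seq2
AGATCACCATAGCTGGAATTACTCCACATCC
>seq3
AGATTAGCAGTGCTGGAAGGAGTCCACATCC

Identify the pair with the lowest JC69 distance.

seq1–seq2: 7/31 differ, p = 0.226, d = 0.269.
seq1–seq3: 4/31 differ, p = 0.129, d = 0.142.
seq2–seq3: 7/31 differ, p = 0.226, d = 0.269.
The smallest distance is between seq1 and seq3.

seq1 and seq3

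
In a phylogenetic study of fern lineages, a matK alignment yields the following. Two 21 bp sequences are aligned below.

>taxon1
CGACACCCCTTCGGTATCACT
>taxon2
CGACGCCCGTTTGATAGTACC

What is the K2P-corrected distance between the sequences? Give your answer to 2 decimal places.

Of 21 sites, 5 differences are transitions and 2 are transversions, so P = 5/21 ≈ 0.238095 and Q = 2/21 ≈ 0.095238.
Under the Kimura two-parameter model, d = −½ ln(1 − 2P − Q) − ¼ ln(1 − 2Q).
1 − 2P − Q = 0.428572, giving −½ ln(0.428572) = 0.423648.
1 − 2Q = 0.809524, giving −¼ ln(0.809524) = 0.052827.
d = 0.423648 + 0.052827 = 0.476475.

0.48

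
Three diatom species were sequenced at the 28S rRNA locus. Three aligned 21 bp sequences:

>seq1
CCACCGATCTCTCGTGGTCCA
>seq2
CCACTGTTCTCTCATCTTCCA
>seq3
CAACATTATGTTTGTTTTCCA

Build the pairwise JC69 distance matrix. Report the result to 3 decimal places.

d(seq1,seq2) = 0.286, d(seq1,seq3) = 0.899, d(seq2,seq3) = 0.756

seq1–seq2: 5/21 sites differ → p ≈ 0.238095, d = −0.75 ln(1 − 0.31746) = 0.286451 ≈ 0.286.
seq1–seq3: 11/21 sites differ → p ≈ 0.52381, d = −0.75 ln(1 − 0.698413) = 0.899023 ≈ 0.899.
seq2–seq3: 10/21 sites differ → p ≈ 0.47619, d = −0.75 ln(1 − 0.63492) = 0.755729 ≈ 0.756.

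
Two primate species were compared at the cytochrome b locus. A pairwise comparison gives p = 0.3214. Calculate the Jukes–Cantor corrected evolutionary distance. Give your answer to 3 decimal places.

0.420

d = −(3/4) ln(1 − 4p/3) = −0.75 ln(1 − 0.428533) = −0.75 ln(0.571467)
  = −0.75 × (-0.559549) = 0.419662 substitutions/site.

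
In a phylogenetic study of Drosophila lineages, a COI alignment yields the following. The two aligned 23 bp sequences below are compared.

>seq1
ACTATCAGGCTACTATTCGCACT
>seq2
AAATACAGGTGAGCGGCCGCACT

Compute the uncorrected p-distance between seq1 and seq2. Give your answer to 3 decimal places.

0.478

The sequences differ at 11 of 23 positions.
p = 11/23 = 0.478260… ≈ 0.478 (to 3 d.p.).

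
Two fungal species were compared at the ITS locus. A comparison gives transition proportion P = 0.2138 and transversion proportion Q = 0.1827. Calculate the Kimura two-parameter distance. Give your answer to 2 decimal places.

Under the Kimura two-parameter model, d = −½ ln(1 − 2P − Q) − ¼ ln(1 − 2Q).
1 − 2P − Q = 0.3897, giving −½ ln(0.3897) = 0.471189.
1 − 2Q = 0.6346, giving −¼ ln(0.6346) = 0.113690.
d = 0.471189 + 0.113690 = 0.584879.

0.58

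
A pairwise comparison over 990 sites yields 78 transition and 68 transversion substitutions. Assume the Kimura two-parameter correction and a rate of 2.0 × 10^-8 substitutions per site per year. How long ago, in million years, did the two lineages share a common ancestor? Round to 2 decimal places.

4.13

P = 78/990 ≈ 0.078788 and Q = 68/990 ≈ 0.068687.
Under the Kimura two-parameter model, d = −½ ln(1 − 2P − Q) − ¼ ln(1 − 2Q).
1 − 2P − Q = 0.773737, giving −½ ln(0.773737) = 0.128262.
1 − 2Q = 0.862626, giving −¼ ln(0.862626) = 0.036944.
d = 0.128262 + 0.036944 = 0.165206.
Under a molecular clock d = 2μt, so t = d/(2μ) = 0.165206 / (2 × 2.0 × 10^-8) = 4.13 million years.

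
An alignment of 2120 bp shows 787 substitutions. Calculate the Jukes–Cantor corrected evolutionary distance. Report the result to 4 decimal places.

p = 787/2120 ≈ 0.371226.
d = −(3/4) ln(1 − 4p/3) = −0.75 ln(1 − 0.494968) = −0.75 ln(0.505032)
  = −0.75 × (-0.683133) = 0.512350 substitutions/site.

0.5124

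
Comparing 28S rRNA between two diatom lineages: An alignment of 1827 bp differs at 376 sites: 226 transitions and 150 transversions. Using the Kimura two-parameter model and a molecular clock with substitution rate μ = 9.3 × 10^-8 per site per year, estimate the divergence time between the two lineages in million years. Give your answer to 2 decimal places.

P = 226/1827 ≈ 0.1237 and Q = 150/1827 ≈ 0.082102.
Under the Kimura two-parameter model, d = −½ ln(1 − 2P − Q) − ¼ ln(1 − 2Q).
1 − 2P − Q = 0.670498, giving −½ ln(0.670498) = 0.199867.
1 − 2Q = 0.835796, giving −¼ ln(0.835796) = 0.044843.
d = 0.199867 + 0.044843 = 0.244710.
Under a molecular clock d = 2μt, so t = d/(2μ) = 0.244710 / (2 × 9.3 × 10^-8) = 1.32 million years.

1.32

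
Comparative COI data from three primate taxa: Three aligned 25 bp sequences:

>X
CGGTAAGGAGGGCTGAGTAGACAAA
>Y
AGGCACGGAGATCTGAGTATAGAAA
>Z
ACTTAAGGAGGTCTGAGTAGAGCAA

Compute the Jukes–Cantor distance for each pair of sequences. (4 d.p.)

d(X,Y) = 0.3505, d(X,Z) = 0.2892, d(Y,Z) = 0.3505

X–Y: 7/25 sites differ → p = 0.28, d = −0.75 ln(1 − 0.373333) = 0.350505 ≈ 0.3505.
X–Z: 6/25 sites differ → p = 0.24, d = −0.75 ln(1 − 0.32) = 0.289247 ≈ 0.2892.
Y–Z: 7/25 sites differ → p = 0.28, d = −0.75 ln(1 − 0.373333) = 0.350505 ≈ 0.3505.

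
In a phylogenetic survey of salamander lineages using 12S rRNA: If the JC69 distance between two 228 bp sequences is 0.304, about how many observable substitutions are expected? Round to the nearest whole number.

57

Invert JC69: p = (3/4)(1 − e^(−4d/3)) = 0.75 × (1 − e^(-0.405333)) = 0.75 × (1 − 0.666755) = 0.249934.
Expected differing sites = pL ≈ 0.249934 × 228 = 56.984952 ≈ 57.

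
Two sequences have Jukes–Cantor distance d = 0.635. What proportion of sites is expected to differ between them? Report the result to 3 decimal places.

0.428

p = (3/4)(1 − e^(−4d/3)) = 0.75 × (1 − e^(-0.846667)) = 0.75 × (1 − 0.428842) = 0.428369.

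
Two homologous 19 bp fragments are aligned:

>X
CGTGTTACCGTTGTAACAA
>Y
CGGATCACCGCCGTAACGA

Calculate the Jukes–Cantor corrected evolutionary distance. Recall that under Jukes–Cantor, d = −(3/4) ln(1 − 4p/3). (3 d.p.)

The sequences differ at 6 of 19 sites (3, 4, 6, 11, 12, 18), so p = 6/19 ≈ 0.315789.
d = −(3/4) ln(1 − 4p/3) = −0.75 ln(1 − 0.421052) = −0.75 ln(0.578948)
  = −0.75 × (-0.546543) = 0.409907 substitutions/site.

0.410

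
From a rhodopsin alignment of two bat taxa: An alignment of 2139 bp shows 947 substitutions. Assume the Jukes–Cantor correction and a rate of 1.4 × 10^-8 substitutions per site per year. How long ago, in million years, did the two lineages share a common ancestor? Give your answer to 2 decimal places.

p = 947/2139 ≈ 0.44273.
d = −(3/4) ln(1 − 4p/3) = −0.75 ln(1 − 0.590307) = −0.75 ln(0.409693)
  = −0.75 × (-0.892347) = 0.669260 substitutions/site.
Under a molecular clock d = 2μt, so t = d/(2μ) = 0.669260 / (2 × 1.4 × 10^-8) = 23.90 million years.

23.90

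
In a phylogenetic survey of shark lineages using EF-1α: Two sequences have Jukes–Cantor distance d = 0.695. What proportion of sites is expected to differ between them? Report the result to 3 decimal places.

0.453

p = (3/4)(1 − e^(−4d/3)) = 0.75 × (1 − e^(-0.926667)) = 0.75 × (1 − 0.395871) = 0.453097.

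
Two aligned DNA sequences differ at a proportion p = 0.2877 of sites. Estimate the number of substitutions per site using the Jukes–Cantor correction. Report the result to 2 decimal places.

0.36

d = −(3/4) ln(1 − 4p/3) = −0.75 ln(1 − 0.3836) = −0.75 ln(0.6164)
  = −0.75 × (-0.483859) = 0.362894 substitutions/site.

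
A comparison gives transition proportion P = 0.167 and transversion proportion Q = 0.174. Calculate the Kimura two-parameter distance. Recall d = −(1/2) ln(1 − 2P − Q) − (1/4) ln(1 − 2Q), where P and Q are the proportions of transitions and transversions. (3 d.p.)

Under the Kimura two-parameter model, d = −½ ln(1 − 2P − Q) − ¼ ln(1 − 2Q).
1 − 2P − Q = 0.492, giving −½ ln(0.492) = 0.354638.
1 − 2Q = 0.652, giving −¼ ln(0.652) = 0.106928.
d = 0.354638 + 0.106928 = 0.461566.

0.462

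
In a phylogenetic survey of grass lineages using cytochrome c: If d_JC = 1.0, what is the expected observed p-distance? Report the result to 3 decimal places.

p = (3/4)(1 − e^(−4d/3)) = 0.75 × (1 − e^(-1.333333)) = 0.75 × (1 − 0.263597) = 0.552302.

0.552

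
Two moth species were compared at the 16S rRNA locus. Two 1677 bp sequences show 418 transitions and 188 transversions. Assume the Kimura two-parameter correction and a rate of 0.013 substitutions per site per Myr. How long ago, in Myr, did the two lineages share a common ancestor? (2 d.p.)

P = 418/1677 ≈ 0.249255 and Q = 188/1677 ≈ 0.112105.
Under the Kimura two-parameter model, d = −½ ln(1 − 2P − Q) − ¼ ln(1 − 2Q).
1 − 2P − Q = 0.389385, giving −½ ln(0.389385) = 0.471593.
1 − 2Q = 0.77579, giving −¼ ln(0.77579) = 0.063468.
d = 0.471593 + 0.063468 = 0.535061.
Under a molecular clock d = 2μt, so t = d/(2μ) = 0.535061 / (2 × 0.013) = 20.58 Myr.

20.58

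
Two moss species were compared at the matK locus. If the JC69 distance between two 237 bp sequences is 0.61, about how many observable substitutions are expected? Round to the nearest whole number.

Invert JC69: p = (3/4)(1 − e^(−4d/3)) = 0.75 × (1 − e^(-0.813333)) = 0.75 × (1 − 0.443378) = 0.417467.
Expected differing sites = pL ≈ 0.417467 × 237 = 98.939679 ≈ 99.

99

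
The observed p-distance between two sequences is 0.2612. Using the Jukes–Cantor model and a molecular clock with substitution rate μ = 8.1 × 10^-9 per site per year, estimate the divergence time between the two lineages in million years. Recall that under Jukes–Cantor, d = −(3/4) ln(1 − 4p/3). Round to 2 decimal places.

d = −(3/4) ln(1 − 4p/3) = −0.75 ln(1 − 0.348267) = −0.75 ln(0.651733)
  = −0.75 × (-0.428120) = 0.321090 substitutions/site.
Under a molecular clock d = 2μt, so t = d/(2μ) = 0.321090 / (2 × 8.1 × 10^-9) = 19.82 million years.

19.82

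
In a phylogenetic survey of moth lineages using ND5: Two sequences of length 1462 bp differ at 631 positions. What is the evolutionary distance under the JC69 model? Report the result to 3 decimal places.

p = 631/1462 ≈ 0.431601.
d = −(3/4) ln(1 − 4p/3) = −0.75 ln(1 − 0.575468) = −0.75 ln(0.424532)
  = −0.75 × (-0.856768) = 0.642576 substitutions/site.

0.643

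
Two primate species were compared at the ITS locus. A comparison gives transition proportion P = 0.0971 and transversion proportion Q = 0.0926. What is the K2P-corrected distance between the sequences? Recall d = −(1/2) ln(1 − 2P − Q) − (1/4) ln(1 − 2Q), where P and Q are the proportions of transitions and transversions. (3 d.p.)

Under the Kimura two-parameter model, d = −½ ln(1 − 2P − Q) − ¼ ln(1 − 2Q).
1 − 2P − Q = 0.7132, giving −½ ln(0.7132) = 0.168997.
1 − 2Q = 0.8148, giving −¼ ln(0.8148) = 0.051203.
d = 0.168997 + 0.051203 = 0.220200.

0.220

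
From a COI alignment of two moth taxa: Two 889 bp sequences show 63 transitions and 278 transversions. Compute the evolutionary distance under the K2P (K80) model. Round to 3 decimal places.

P = 63/889 ≈ 0.070866 and Q = 278/889 ≈ 0.312711.
Under the Kimura two-parameter model, d = −½ ln(1 − 2P − Q) − ¼ ln(1 − 2Q).
1 − 2P − Q = 0.545557, giving −½ ln(0.545557) = 0.302974.
1 − 2Q = 0.374578, giving −¼ ln(0.374578) = 0.245489.
d = 0.302974 + 0.245489 = 0.548463.

0.548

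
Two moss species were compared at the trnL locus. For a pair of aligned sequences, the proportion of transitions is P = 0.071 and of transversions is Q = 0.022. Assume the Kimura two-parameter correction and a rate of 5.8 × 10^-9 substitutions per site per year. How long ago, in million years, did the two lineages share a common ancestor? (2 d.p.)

Under the Kimura two-parameter model, d = −½ ln(1 − 2P − Q) − ¼ ln(1 − 2Q).
1 − 2P − Q = 0.836, giving −½ ln(0.836) = 0.089563.
1 − 2Q = 0.956, giving −¼ ln(0.956) = 0.011249.
d = 0.089563 + 0.011249 = 0.100812.
Under a molecular clock d = 2μt, so t = d/(2μ) = 0.100812 / (2 × 5.8 × 10^-9) = 8.69 million years.

8.69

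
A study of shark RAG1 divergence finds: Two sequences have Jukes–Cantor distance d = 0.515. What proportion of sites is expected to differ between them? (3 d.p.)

p = (3/4)(1 − e^(−4d/3)) = 0.75 × (1 − e^(-0.686667)) = 0.75 × (1 − 0.503251) = 0.372562.

0.373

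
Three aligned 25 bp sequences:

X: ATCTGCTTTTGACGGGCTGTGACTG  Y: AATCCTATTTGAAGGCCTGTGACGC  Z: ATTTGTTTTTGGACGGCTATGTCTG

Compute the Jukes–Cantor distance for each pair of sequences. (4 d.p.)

X–Y: 10/25 sites differ → p = 0.4, d = −0.75 ln(1 − 0.533333) = 0.571605 ≈ 0.5716.
X–Z: 7/25 sites differ → p = 0.28, d = −0.75 ln(1 − 0.373333) = 0.350505 ≈ 0.3505.
Y–Z: 11/25 sites differ → p = 0.44, d = −0.75 ln(1 − 0.586667) = 0.662626 ≈ 0.6626.

d(X,Y) = 0.5716, d(X,Z) = 0.3505, d(Y,Z) = 0.6626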